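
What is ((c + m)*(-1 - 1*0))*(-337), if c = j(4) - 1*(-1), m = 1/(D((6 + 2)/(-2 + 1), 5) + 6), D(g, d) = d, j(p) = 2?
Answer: 11458/11 ≈ 1041.6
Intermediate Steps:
m = 1/11 (m = 1/(5 + 6) = 1/11 ≈ 0.090909)
c = 3 (c = 2 - 1*(-1) = 2 + 1 = 3)
((c + m)*(-1 - 1*0))*(-337) = ((3 + 1/11)*(-1 - 1*0))*(-337) = (34*(-1 + 0)/11)*(-337) = ((34/11)*(-1))*(-337) = -34/11*(-337) = 11458/11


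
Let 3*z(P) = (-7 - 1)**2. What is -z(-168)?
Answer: -64/3 ≈ -21.333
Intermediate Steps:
z(P) = 64/3 (z(P) = (-7 - 1)**2/3 = (1/3)*(-8)**2 = (1/3)*64 = 64/3)
-z(-168) = -1*64/3 = -64/3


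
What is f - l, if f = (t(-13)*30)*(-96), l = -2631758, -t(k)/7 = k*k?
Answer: 6038798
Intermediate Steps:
t(k) = -7*k**2 (t(k) = -7*k*k = -7*k**2)
f = 3407040 (f = (-7*(-13)**2*30)*(-96) = (-7*169*30)*(-96) = -1183*30*(-96) = -35490*(-96) = 3407040)
f - l = 3407040 - 1*(-2631758) = 3407040 + 2631758 = 6038798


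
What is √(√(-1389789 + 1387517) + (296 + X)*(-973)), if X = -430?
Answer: √(130382 + 4*I*√142) ≈ 361.08 + 0.066*I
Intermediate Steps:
√(√(-1389789 + 1387517) + (296 + X)*(-973)) = √(√(-1389789 + 1387517) + (296 - 430)*(-973)) = √(√(-2272) - 134*(-973)) = √(4*I*√142 + 130382) = √(130382 + 4*I*√142)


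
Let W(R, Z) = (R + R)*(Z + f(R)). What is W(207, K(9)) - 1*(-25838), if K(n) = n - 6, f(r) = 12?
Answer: 32048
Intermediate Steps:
K(n) = -6 + n
W(R, Z) = 2*R*(12 + Z) (W(R, Z) = (R + R)*(Z + 12) = (2*R)*(12 + Z) = 2*R*(12 + Z))
W(207, K(9)) - 1*(-25838) = 2*207*(12 + (-6 + 9)) - 1*(-25838) = 2*207*(12 + 3) + 25838 = 2*207*15 + 25838 = 6210 + 25838 = 32048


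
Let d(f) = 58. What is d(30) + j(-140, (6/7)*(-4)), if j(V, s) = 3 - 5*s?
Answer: 547/7 ≈ 78.143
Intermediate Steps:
d(30) + j(-140, (6/7)*(-4)) = 58 + (3 - 5*6/7*(-4)) = 58 + (3 - 5*6*(⅐)*(-4)) = 58 + (3 - 30*(-4)/7) = 58 + (3 - 5*(-24/7)) = 58 + (3 + 120/7) = 58 + 141/7 = 547/7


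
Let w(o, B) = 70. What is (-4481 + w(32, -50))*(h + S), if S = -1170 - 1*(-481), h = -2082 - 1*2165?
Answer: 21772696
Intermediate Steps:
h = -4247 (h = -2082 - 2165 = -4247)
S = -689 (S = -1170 + 481 = -689)
(-4481 + w(32, -50))*(h + S) = (-4481 + 70)*(-4247 - 689) = -4411*(-4936) = 21772696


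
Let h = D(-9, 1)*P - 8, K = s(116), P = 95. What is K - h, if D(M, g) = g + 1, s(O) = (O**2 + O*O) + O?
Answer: 26846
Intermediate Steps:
s(O) = O + 2*O**2 (s(O) = (O**2 + O**2) + O = 2*O**2 + O = O + 2*O**2)
K = 27028 (K = 116*(1 + 2*116) = 116*(1 + 232) = 116*233 = 27028)
D(M, g) = 1 + g
h = 182 (h = (1 + 1)*95 - 8 = 2*95 - 8 = 190 - 8 = 182)
K - h = 27028 - 1*182 = 27028 - 182 = 26846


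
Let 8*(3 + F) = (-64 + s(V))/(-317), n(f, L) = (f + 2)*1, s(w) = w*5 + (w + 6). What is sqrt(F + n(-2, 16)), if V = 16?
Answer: I*sqrt(1211891)/634 ≈ 1.7364*I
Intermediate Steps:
s(w) = 6 + 6*w (s(w) = 5*w + (6 + w) = 6 + 6*w)
n(f, L) = 2 + f (n(f, L) = (2 + f)*1 = 2 + f)
F = -3823/1268 (F = -3 + ((-64 + (6 + 6*16))/(-317))/8 = -3 + ((-64 + (6 + 96))*(-1/317))/8 = -3 + ((-64 + 102)*(-1/317))/8 = -3 + (38*(-1/317))/8 = -3 + (1/8)*(-38/317) = -3 - 19/1268 = -3823/1268 ≈ -3.0150)
sqrt(F + n(-2, 16)) = sqrt(-3823/1268 + (2 - 2)) = sqrt(-3823/1268 + 0) = sqrt(-3823/1268) = I*sqrt(1211891)/634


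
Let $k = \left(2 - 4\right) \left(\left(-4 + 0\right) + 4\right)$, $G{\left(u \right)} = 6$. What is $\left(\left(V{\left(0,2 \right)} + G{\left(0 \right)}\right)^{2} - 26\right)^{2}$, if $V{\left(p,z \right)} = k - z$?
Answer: $100$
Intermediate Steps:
$k = 0$ ($k = - 2 \left(-4 + 4\right) = \left(-2\right) 0 = 0$)
$V{\left(p,z \right)} = - z$ ($V{\left(p,z \right)} = 0 - z = - z$)
$\left(\left(V{\left(0,2 \right)} + G{\left(0 \right)}\right)^{2} - 26\right)^{2} = \left(\left(\left(-1\right) 2 + 6\right)^{2} - 26\right)^{2} = \left(\left(-2 + 6\right)^{2} - 26\right)^{2} = \left(4^{2} - 26\right)^{2} = \left(16 - 26\right)^{2} = \left(-10\right)^{2} = 100$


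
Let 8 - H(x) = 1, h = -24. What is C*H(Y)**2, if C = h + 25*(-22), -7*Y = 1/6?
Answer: -28126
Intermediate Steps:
Y = -1/42 (Y = -1/(7*6) = -1/7*1/6 = -1/42 ≈ -0.023810)
H(x) = 7 (H(x) = 8 - 1*1 = 8 - 1 = 7)
C = -574 (C = -24 + 25*(-22) = -24 - 550 = -574)
C*H(Y)**2 = -574*7**2 = -574*49 = -28126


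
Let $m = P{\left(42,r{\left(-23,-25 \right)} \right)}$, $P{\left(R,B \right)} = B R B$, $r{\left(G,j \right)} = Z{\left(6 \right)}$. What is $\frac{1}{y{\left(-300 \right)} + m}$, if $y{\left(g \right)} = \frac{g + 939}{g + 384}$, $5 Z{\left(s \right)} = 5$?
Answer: $\frac{28}{1389} \approx 0.020158$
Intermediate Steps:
$Z{\left(s \right)} = 1$ ($Z{\left(s \right)} = \frac{1}{5} \cdot 5 = 1$)
$r{\left(G,j \right)} = 1$
$P{\left(R,B \right)} = R B^{2}$
$y{\left(g \right)} = \frac{939 + g}{384 + g}$
$m = 42$ ($m = 42 \cdot 1^{2} = 42 \cdot 1 = 42$)
$\frac{1}{y{\left(-300 \right)} + m} = \frac{1}{\frac{939 - 300}{384 - 300} + 42} = \frac{1}{\frac{1}{84} \cdot 639 + 42} = \frac{1}{\frac{213}{28} + 42} = \frac{1}{\frac{1389}{28}} = \frac{28}{1389}$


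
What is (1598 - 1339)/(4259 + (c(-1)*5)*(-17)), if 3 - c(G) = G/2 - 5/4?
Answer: 148/2203 ≈ 0.067181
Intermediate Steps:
c(G) = 17/4 - G/2 (c(G) = 3 - (G/2 - 5/4) = 3 - (-5/4 + G/2) = 3 + (5/4 - G/2) = 17/4 - G/2)
(1598 - 1339)/(4259 + (c(-1)*5)*(-17)) = (1598 - 1339)/(4259 + ((17/4 - ½*(-1))*5)*(-17)) = 259/(4259 + ((17/4 + ½)*5)*(-17)) = 259/(4259 + ((19/4)*5)*(-17)) = 259/(4259 + (95/4)*(-17)) = 259/(4259 - 1615/4) = 259/(15421/4) = 259*(4/15421) = 148/2203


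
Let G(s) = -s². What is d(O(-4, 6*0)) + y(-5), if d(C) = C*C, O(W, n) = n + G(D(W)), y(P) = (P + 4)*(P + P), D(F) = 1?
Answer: 11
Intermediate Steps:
y(P) = 2*P*(4 + P) (y(P) = (4 + P)*(2*P) = 2*P*(4 + P))
O(W, n) = -1 + n (O(W, n) = n - 1*1² = n - 1*1 = n - 1 = -1 + n)
d(C) = C²
d(O(-4, 6*0)) + y(-5) = (-1 + 6*0)² + 2*(-5)*(4 - 5) = (-1 + 0)² + 2*(-5)*(-1) = (-1)² + 10 = 1 + 10 = 11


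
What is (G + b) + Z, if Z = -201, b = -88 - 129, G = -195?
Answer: -613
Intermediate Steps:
b = -217
(G + b) + Z = (-195 - 217) - 201 = -412 - 201 = -613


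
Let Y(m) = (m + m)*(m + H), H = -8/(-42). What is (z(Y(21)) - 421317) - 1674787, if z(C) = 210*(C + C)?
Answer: -1722304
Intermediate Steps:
H = 4/21 (H = -8*(-1/42) = 4/21 ≈ 0.19048)
Y(m) = 2*m*(4/21 + m) (Y(m) = (m + m)*(m + 4/21) = (2*m)*(4/21 + m) = 2*m*(4/21 + m))
z(C) = 420*C (z(C) = 210*(2*C) = 420*C)
(z(Y(21)) - 421317) - 1674787 = (420*((2/21)*21*(4 + 21*21)) - 421317) - 1674787 = (420*((2/21)*21*(4 + 441)) - 421317) - 1674787 = (420*((2/21)*21*445) - 421317) - 1674787 = (420*890 - 421317) - 1674787 = (373800 - 421317) - 1674787 = -47517 - 1674787 = -1722304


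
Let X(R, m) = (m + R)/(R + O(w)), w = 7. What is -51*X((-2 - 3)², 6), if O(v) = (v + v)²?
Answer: -93/13 ≈ -7.1538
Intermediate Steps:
O(v) = 4*v² (O(v) = (2*v)² = 4*v²)
X(R, m) = (R + m)/(196 + R) (X(R, m) = (m + R)/(R + 4*7²) = (R + m)/(R + 4*49) = (R + m)/(R + 196) = (R + m)/(196 + R))
-51*X((-2 - 3)², 6) = -51*((-2 - 3)² + 6)/(196 + (-2 - 3)²) = -51*((-5)² + 6)/(196 + (-5)²) = -51*(25 + 6)/(196 + 25) = -51*31/221 = -93/13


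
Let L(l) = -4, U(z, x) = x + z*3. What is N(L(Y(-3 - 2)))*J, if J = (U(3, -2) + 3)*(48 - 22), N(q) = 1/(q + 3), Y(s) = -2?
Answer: -260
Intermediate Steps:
U(z, x) = x + 3*z
N(q) = 1/(3 + q)
J = 260 (J = ((-2 + 3*3) + 3)*(48 - 22) = ((-2 + 9) + 3)*26 = (7 + 3)*26 = 10*26 = 260)
N(L(Y(-3 - 2)))*J = 260/(3 - 4) = 260/(-1) = -1*260 = -260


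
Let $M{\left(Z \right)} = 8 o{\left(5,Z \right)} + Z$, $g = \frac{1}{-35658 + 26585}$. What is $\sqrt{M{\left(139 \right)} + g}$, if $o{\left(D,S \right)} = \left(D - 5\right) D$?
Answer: $\frac{\sqrt{11442377658}}{9073} \approx 11.79$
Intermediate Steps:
$o{\left(D,S \right)} = D \left(-5 + D\right)$ ($o{\left(D,S \right)} = \left(-5 + D\right) D = D \left(-5 + D\right)$)
$g = - \frac{1}{9073}$ ($g = \frac{1}{-9073} = - \frac{1}{9073} \approx -0.00011022$)
$M{\left(Z \right)} = Z$ ($M{\left(Z \right)} = 8 \cdot 5 \left(-5 + 5\right) + Z = 8 \cdot 5 \cdot 0 + Z = 8 \cdot 0 + Z = 0 + Z = Z$)
$\sqrt{M{\left(139 \right)} + g} = \sqrt{139 - \frac{1}{9073}} = \sqrt{\frac{1261146}{9073}} = \frac{\sqrt{11442377658}}{9073}$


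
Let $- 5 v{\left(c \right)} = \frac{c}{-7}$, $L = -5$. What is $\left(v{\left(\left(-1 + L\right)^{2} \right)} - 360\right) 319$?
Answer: $- \frac{4007916}{35} \approx -1.1451 \cdot 10^{5}$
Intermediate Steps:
$v{\left(c \right)} = \frac{c}{35}$ ($v{\left(c \right)} = - \frac{c \frac{1}{-7}}{5} = - \frac{c \left(- \frac{1}{7}\right)}{5} = - \frac{\left(- \frac{1}{7}\right) c}{5} = \frac{c}{35}$)
$\left(v{\left(\left(-1 + L\right)^{2} \right)} - 360\right) 319 = \left(\frac{\left(-1 - 5\right)^{2}}{35} - 360\right) 319 = \left(\frac{\left(-6\right)^{2}}{35} - 360\right) 319 = \left(\frac{1}{35} \cdot 36 - 360\right) 319 = \left(\frac{36}{35} - 360\right) 319 = \left(- \frac{12564}{35}\right) 319 = - \frac{4007916}{35}$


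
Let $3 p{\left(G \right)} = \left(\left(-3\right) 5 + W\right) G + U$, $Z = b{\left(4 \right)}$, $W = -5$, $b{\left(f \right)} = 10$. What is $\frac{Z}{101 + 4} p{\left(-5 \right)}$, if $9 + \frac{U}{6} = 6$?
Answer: $\frac{164}{63} \approx 2.6032$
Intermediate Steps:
$U = -18$ ($U = -54 + 6 \cdot 6 = -54 + 36 = -18$)
$Z = 10$
$p{\left(G \right)} = -6 - \frac{20 G}{3}$ ($p{\left(G \right)} = \frac{\left(\left(-3\right) 5 - 5\right) G - 18}{3} = \frac{\left(-15 - 5\right) G - 18}{3} = \frac{- 20 G - 18}{3} = \frac{-18 - 20 G}{3} = -6 - \frac{20 G}{3}$)
$\frac{Z}{101 + 4} p{\left(-5 \right)} = \frac{1}{101 + 4} \cdot 10 \left(-6 - - \frac{100}{3}\right) = \frac{1}{105} \cdot 10 \left(-6 + \frac{100}{3}\right) = \frac{1}{105} \cdot 10 \cdot \frac{82}{3} = \frac{2}{21} \cdot \frac{82}{3} = \frac{164}{63}$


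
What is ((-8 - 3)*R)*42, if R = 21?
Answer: -9702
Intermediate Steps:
((-8 - 3)*R)*42 = ((-8 - 3)*21)*42 = -11*21*42 = -231*42 = -9702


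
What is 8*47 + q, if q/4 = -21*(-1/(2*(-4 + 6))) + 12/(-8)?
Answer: 391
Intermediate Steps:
q = 15 (q = 4*(-21*(-1/(2*(-4 + 6))) + 12/(-8)) = 4*(-21/(2*(-2)) + 12*(-1/8)) = 4*(-21/(-4) - 3/2) = 4*(-21*(-1/4) - 3/2) = 4*(21/4 - 3/2) = 4*(15/4) = 15)
8*47 + q = 8*47 + 15 = 376 + 15 = 391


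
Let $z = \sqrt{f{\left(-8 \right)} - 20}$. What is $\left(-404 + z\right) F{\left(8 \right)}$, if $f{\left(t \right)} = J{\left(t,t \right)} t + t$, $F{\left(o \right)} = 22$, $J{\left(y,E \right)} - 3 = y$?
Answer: $-8888 + 44 \sqrt{3} \approx -8811.8$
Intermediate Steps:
$J{\left(y,E \right)} = 3 + y$
$f{\left(t \right)} = t + t \left(3 + t\right)$ ($f{\left(t \right)} = \left(3 + t\right) t + t = t \left(3 + t\right) + t = t + t \left(3 + t\right)$)
$z = 2 \sqrt{3}$ ($z = \sqrt{- 8 \left(4 - 8\right) - 20} = \sqrt{\left(-8\right) \left(-4\right) - 20} = \sqrt{32 - 20} = \sqrt{12} = 2 \sqrt{3} \approx 3.4641$)
$\left(-404 + z\right) F{\left(8 \right)} = \left(-404 + 2 \sqrt{3}\right) 22 = -8888 + 44 \sqrt{3}$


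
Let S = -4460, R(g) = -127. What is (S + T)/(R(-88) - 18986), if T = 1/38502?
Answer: 171718919/735888726 ≈ 0.23335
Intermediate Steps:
T = 1/38502 ≈ 2.5973e-5
(S + T)/(R(-88) - 18986) = (-4460 + 1/38502)/(-127 - 18986) = -171718919/38502/(-19113) = -171718919/38502*(-1/19113) = 171718919/735888726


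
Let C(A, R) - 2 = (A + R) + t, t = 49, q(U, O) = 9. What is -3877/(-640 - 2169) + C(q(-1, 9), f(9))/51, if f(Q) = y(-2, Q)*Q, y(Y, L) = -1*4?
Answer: 88381/47753 ≈ 1.8508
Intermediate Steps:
y(Y, L) = -4
f(Q) = -4*Q
C(A, R) = 51 + A + R (C(A, R) = 2 + ((A + R) + 49) = 2 + (49 + A + R) = 51 + A + R)
-3877/(-640 - 2169) + C(q(-1, 9), f(9))/51 = -3877/(-640 - 2169) + (51 + 9 - 4*9)/51 = -3877/(-2809) + (51 + 9 - 36)*(1/51) = -3877*(-1/2809) + 24*(1/51) = 3877/2809 + 8/17 = 88381/47753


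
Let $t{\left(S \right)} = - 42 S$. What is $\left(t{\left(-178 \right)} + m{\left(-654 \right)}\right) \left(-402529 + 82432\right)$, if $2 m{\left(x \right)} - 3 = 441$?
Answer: $-2464106706$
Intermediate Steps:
$m{\left(x \right)} = 222$ ($m{\left(x \right)} = \frac{3}{2} + \frac{1}{2} \cdot 441 = \frac{3}{2} + \frac{441}{2} = 222$)
$\left(t{\left(-178 \right)} + m{\left(-654 \right)}\right) \left(-402529 + 82432\right) = \left(\left(-42\right) \left(-178\right) + 222\right) \left(-402529 + 82432\right) = \left(7476 + 222\right) \left(-320097\right) = 7698 \left(-320097\right) = -2464106706$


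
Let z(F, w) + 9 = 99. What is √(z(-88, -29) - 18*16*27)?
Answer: 3*I*√854 ≈ 87.67*I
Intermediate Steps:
z(F, w) = 90 (z(F, w) = -9 + 99 = 90)
√(z(-88, -29) - 18*16*27) = √(90 - 18*16*27) = √(90 - 288*27) = √(90 - 7776) = √(-7686) = 3*I*√854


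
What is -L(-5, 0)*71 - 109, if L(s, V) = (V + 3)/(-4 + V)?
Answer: -223/4 ≈ -55.750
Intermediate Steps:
L(s, V) = (3 + V)/(-4 + V)
-L(-5, 0)*71 - 109 = -(3 + 0)/(-4 + 0)*71 - 109 = -3/(-4)*71 - 109 = -(-1)*3/4*71 - 109 = -1*(-3/4)*71 - 109 = (3/4)*71 - 109 = 213/4 - 109 = -223/4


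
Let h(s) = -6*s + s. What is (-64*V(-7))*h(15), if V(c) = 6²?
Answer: 172800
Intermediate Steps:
h(s) = -5*s
V(c) = 36
(-64*V(-7))*h(15) = (-64*36)*(-5*15) = -2304*(-75) = 172800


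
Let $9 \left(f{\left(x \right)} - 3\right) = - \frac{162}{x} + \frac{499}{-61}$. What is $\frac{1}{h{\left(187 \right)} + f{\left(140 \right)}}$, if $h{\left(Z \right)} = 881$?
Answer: $\frac{38430}{33932249} \approx 0.0011326$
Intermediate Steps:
$f{\left(x \right)} = \frac{1148}{549} - \frac{18}{x}$ ($f{\left(x \right)} = 3 + \frac{- \frac{162}{x} + \frac{499}{-61}}{9} = 3 + \frac{- \frac{162}{x} + 499 \left(- \frac{1}{61}\right)}{9} = 3 + \frac{- \frac{162}{x} - \frac{499}{61}}{9} = 3 + \frac{- \frac{499}{61} - \frac{162}{x}}{9} = 3 - \left(\frac{499}{549} + \frac{18}{x}\right) = \frac{1148}{549} - \frac{18}{x}$)
$\frac{1}{h{\left(187 \right)} + f{\left(140 \right)}} = \frac{1}{881 + \left(\frac{1148}{549} - \frac{18}{140}\right)} = \frac{1}{881 + \left(\frac{1148}{549} - \frac{9}{70}\right)} = \frac{1}{881 + \frac{75419}{38430}} = \frac{1}{\frac{33932249}{38430}} = \frac{38430}{33932249}$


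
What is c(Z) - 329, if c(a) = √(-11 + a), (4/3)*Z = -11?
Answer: -329 + I*√77/2 ≈ -329.0 + 4.3875*I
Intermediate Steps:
Z = -33/4 (Z = (¾)*(-11) = -33/4 ≈ -8.2500)
c(Z) - 329 = √(-11 - 33/4) - 329 = √(-77/4) - 329 = I*√77/2 - 329 = -329 + I*√77/2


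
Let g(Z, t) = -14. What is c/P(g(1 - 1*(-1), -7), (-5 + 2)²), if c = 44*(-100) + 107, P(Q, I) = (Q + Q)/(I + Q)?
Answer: -21465/28 ≈ -766.61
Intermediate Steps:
P(Q, I) = 2*Q/(I + Q) (P(Q, I) = (2*Q)/(I + Q) = 2*Q/(I + Q))
c = -4293 (c = -4400 + 107 = -4293)
c/P(g(1 - 1*(-1), -7), (-5 + 2)²) = -(4293/2 - 4293*(-5 + 2)²/28) = -4293/(2*(-14)/((-3)² - 14)) = -4293/(2*(-14)/(9 - 14)) = -4293/(2*(-14)/(-5)) = -4293/(2*(-14)*(-⅕)) = -4293/28/5 = -4293*5/28 = -21465/28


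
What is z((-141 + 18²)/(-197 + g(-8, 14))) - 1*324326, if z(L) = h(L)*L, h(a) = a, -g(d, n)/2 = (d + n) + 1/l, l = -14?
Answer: -693227021783/2137444 ≈ -3.2433e+5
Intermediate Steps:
g(d, n) = ⅐ - 2*d - 2*n (g(d, n) = -2*((d + n) + 1/(-14)) = -2*((d + n) - 1/14) = -2*(-1/14 + d + n) = ⅐ - 2*d - 2*n)
z(L) = L² (z(L) = L*L = L²)
z((-141 + 18²)/(-197 + g(-8, 14))) - 1*324326 = ((-141 + 18²)/(-197 + (⅐ - 2*(-8) - 2*14)))² - 1*324326 = ((-141 + 324)/(-197 + (⅐ + 16 - 28)))² - 324326 = (183/(-197 - 83/7))² - 324326 = (183/(-1462/7))² - 324326 = (183*(-7/1462))² - 324326 = (-1281/1462)² - 324326 = 1640961/2137444 - 324326 = -693227021783/2137444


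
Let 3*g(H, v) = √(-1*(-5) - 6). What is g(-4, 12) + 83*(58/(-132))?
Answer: -2407/66 + I/3 ≈ -36.47 + 0.33333*I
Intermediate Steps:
g(H, v) = I/3 (g(H, v) = √(-1*(-5) - 6)/3 = √(5 - 6)/3 = √(-1)/3 = I/3)
g(-4, 12) + 83*(58/(-132)) = I/3 + 83*(58/(-132)) = I/3 + 83*(58*(-1/132)) = I/3 + 83*(-29/66) = I/3 - 2407/66 = -2407/66 + I/3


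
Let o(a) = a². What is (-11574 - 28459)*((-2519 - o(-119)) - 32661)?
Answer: 1975268253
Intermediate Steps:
(-11574 - 28459)*((-2519 - o(-119)) - 32661) = (-11574 - 28459)*((-2519 - 1*(-119)²) - 32661) = -40033*((-2519 - 1*14161) - 32661) = -40033*((-2519 - 14161) - 32661) = -40033*(-16680 - 32661) = -40033*(-49341) = 1975268253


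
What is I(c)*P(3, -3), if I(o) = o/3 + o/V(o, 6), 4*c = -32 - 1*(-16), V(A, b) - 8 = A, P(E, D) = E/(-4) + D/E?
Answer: 49/12 ≈ 4.0833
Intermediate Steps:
P(E, D) = -E/4 + D/E (P(E, D) = E*(-¼) + D/E = -E/4 + D/E)
V(A, b) = 8 + A
c = -4 (c = (-32 - 1*(-16))/4 = (-32 + 16)/4 = (¼)*(-16) = -4)
I(o) = o/3 + o/(8 + o)
I(c)*P(3, -3) = ((⅓)*(-4)*(11 - 4)/(8 - 4))*(-¼*3 - 3/3) = ((⅓)*(-4)*7/4)*(-¾ - 3*⅓) = ((⅓)*(-4)*(¼)*7)*(-¾ - 1) = -7/3*(-7/4) = 49/12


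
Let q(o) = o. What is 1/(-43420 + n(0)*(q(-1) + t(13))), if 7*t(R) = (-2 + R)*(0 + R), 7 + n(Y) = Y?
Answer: -1/43556 ≈ -2.2959e-5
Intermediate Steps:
n(Y) = -7 + Y
t(R) = R*(-2 + R)/7 (t(R) = ((-2 + R)*(0 + R))/7 = ((-2 + R)*R)/7 = (R*(-2 + R))/7 = R*(-2 + R)/7)
1/(-43420 + n(0)*(q(-1) + t(13))) = 1/(-43420 + (-7 + 0)*(-1 + (1/7)*13*(-2 + 13))) = 1/(-43420 - 7*(-1 + (1/7)*13*11)) = 1/(-43420 - 7*(-1 + 143/7)) = 1/(-43420 - 7*136/7) = 1/(-43420 - 136) = 1/(-43556) = -1/43556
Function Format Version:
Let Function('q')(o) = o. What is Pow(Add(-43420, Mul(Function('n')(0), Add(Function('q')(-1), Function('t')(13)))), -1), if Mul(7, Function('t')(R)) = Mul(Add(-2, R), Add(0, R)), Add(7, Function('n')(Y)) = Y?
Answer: Rational(-1, 43556) ≈ -2.2959e-5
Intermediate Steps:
Function('n')(Y) = Add(-7, Y)
Function('t')(R) = Mul(Rational(1, 7), R, Add(-2, R)) (Function('t')(R) = Mul(Rational(1, 7), Mul(Add(-2, R), Add(0, R))) = Mul(Rational(1, 7), Mul(Add(-2, R), R)) = Mul(Rational(1, 7), Mul(R, Add(-2, R))) = Mul(Rational(1, 7), R, Add(-2, R)))
Pow(Add(-43420, Mul(Function('n')(0), Add(Function('q')(-1), Function('t')(13)))), -1) = Pow(Add(-43420, Mul(Add(-7, 0), Add(-1, Mul(Rational(1, 7), 13, Add(-2, 13))))), -1) = Pow(Add(-43420, Mul(-7, Add(-1, Mul(Rational(1, 7), 13, 11)))), -1) = Pow(Add(-43420, Mul(-7, Add(-1, Rational(143, 7)))), -1) = Pow(Add(-43420, Mul(-7, Rational(136, 7))), -1) = Pow(Add(-43420, -136), -1) = Pow(-43556, -1) = Rational(-1, 43556)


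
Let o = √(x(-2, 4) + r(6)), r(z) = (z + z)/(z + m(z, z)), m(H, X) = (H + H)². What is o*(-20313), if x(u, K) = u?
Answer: -81252*I*√3/5 ≈ -28147.0*I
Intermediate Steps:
m(H, X) = 4*H² (m(H, X) = (2*H)² = 4*H²)
r(z) = 2*z/(z + 4*z²) (r(z) = (z + z)/(z + 4*z²) = (2*z)/(z + 4*z²) = 2*z/(z + 4*z²))
o = 4*I*√3/5 (o = √(-2 + 2/(1 + 4*6)) = √(-2 + 2/(1 + 24)) = √(-2 + 2/25) = √(-48/25) = 4*I*√3/5 ≈ 1.3856*I)
o*(-20313) = (4*I*√3/5)*(-20313) = -81252*I*√3/5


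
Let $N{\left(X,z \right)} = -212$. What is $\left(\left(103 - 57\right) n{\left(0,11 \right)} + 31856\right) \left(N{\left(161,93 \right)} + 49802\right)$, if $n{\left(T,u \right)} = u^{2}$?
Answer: $1855756980$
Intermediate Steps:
$\left(\left(103 - 57\right) n{\left(0,11 \right)} + 31856\right) \left(N{\left(161,93 \right)} + 49802\right) = \left(\left(103 - 57\right) 11^{2} + 31856\right) \left(-212 + 49802\right) = \left(46 \cdot 121 + 31856\right) 49590 = \left(5566 + 31856\right) 49590 = 37422 \cdot 49590 = 1855756980$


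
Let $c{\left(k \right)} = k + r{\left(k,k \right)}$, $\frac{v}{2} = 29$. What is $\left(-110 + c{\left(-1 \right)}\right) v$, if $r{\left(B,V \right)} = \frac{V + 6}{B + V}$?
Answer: $-6583$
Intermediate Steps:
$v = 58$ ($v = 2 \cdot 29 = 58$)
$r{\left(B,V \right)} = \frac{6 + V}{B + V}$
$c{\left(k \right)} = k + \frac{6 + k}{2 k}$ ($c{\left(k \right)} = k + \frac{6 + k}{k + k} = k + \frac{6 + k}{2 k}$)
$\left(-110 + c{\left(-1 \right)}\right) v = \left(-110 + \left(\frac{1}{2} - 1 + \frac{3}{-1}\right)\right) 58 = \left(-110 + \left(\frac{1}{2} - 1 + 3 \left(-1\right)\right)\right) 58 = \left(-110 - \frac{7}{2}\right) 58 = \left(- \frac{227}{2}\right) 58 = -6583$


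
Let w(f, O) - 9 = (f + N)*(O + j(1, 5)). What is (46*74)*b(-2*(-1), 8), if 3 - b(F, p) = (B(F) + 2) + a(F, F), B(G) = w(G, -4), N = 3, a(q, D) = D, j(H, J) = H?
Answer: 17020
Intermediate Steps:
w(f, O) = 9 + (1 + O)*(3 + f) (w(f, O) = 9 + (f + 3)*(O + 1) = 9 + (3 + f)*(1 + O) = 9 + (1 + O)*(3 + f))
B(G) = -3*G (B(G) = 12 + G + 3*(-4) - 4*G = 12 + G - 12 - 4*G = -3*G)
b(F, p) = 1 + 2*F (b(F, p) = 3 - ((-3*F + 2) + F) = 3 - ((2 - 3*F) + F) = 3 - (2 - 2*F) = 3 + (-2 + 2*F) = 1 + 2*F)
(46*74)*b(-2*(-1), 8) = (46*74)*(1 + 2*(-2*(-1))) = 3404*(1 + 2*2) = 3404*(1 + 4) = 3404*5 = 17020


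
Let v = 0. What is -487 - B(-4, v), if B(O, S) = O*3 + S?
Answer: -475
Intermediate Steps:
B(O, S) = S + 3*O (B(O, S) = 3*O + S = S + 3*O)
-487 - B(-4, v) = -487 - (0 + 3*(-4)) = -487 - (0 - 12) = -487 - 1*(-12) = -487 + 12 = -475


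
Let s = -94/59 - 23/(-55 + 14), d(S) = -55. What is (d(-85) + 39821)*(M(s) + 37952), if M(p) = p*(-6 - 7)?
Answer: 61899047226/41 ≈ 1.5097e+9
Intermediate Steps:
s = -2497/2419 (s = -94*1/59 - 23/(-41) = -94/59 - 23*(-1/41) = -94/59 + 23/41 = -2497/2419 ≈ -1.0322)
M(p) = -13*p (M(p) = p*(-13) = -13*p)
(d(-85) + 39821)*(M(s) + 37952) = (-55 + 39821)*(-13*(-2497/2419) + 37952) = 39766*(32461/2419 + 37952) = 39766*(91838349/2419) = 61899047226/41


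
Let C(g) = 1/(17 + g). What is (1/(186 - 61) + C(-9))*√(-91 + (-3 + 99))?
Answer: 133*√5/1000 ≈ 0.29740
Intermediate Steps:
(1/(186 - 61) + C(-9))*√(-91 + (-3 + 99)) = (1/(186 - 61) + 1/(17 - 9))*√(-91 + (-3 + 99)) = (1/125 + 1/8)*√(-91 + 96) = (1/125 + ⅛)*√5 = 133*√5/1000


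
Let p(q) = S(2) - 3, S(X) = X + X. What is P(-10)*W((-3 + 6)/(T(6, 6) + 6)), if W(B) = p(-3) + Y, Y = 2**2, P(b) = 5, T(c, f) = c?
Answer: 25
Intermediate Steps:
S(X) = 2*X
Y = 4
p(q) = 1 (p(q) = 2*2 - 3 = 4 - 3 = 1)
W(B) = 5 (W(B) = 1 + 4 = 5)
P(-10)*W((-3 + 6)/(T(6, 6) + 6)) = 5*5 = 25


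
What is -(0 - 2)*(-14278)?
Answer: -28556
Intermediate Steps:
-(0 - 2)*(-14278) = -1*(-2)*(-14278) = 2*(-14278) = -28556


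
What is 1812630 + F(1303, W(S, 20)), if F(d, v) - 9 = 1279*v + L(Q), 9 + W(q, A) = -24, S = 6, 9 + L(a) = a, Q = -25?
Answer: 1770398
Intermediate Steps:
L(a) = -9 + a
W(q, A) = -33 (W(q, A) = -9 - 24 = -33)
F(d, v) = -25 + 1279*v (F(d, v) = 9 + (1279*v + (-9 - 25)) = 9 + (1279*v - 34) = 9 + (-34 + 1279*v) = -25 + 1279*v)
1812630 + F(1303, W(S, 20)) = 1812630 + (-25 + 1279*(-33)) = 1812630 + (-25 - 42207) = 1812630 - 42232 = 1770398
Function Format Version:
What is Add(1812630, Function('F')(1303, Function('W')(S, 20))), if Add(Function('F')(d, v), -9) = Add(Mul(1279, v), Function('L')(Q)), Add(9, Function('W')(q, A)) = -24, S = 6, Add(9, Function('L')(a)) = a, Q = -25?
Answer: 1770398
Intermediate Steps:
Function('L')(a) = Add(-9, a)
Function('W')(q, A) = -33 (Function('W')(q, A) = Add(-9, -24) = -33)
Function('F')(d, v) = Add(-25, Mul(1279, v)) (Function('F')(d, v) = Add(9, Add(Mul(1279, v), Add(-9, -25))) = Add(9, Add(Mul(1279, v), -34)) = Add(9, Add(-34, Mul(1279, v))) = Add(-25, Mul(1279, v)))
Add(1812630, Function('F')(1303, Function('W')(S, 20))) = Add(1812630, Add(-25, Mul(1279, -33))) = Add(1812630, Add(-25, -42207)) = Add(1812630, -42232) = 1770398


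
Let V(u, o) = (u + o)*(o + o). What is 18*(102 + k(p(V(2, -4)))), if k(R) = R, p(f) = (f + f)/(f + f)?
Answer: 1854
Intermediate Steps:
V(u, o) = 2*o*(o + u) (V(u, o) = (o + u)*(2*o) = 2*o*(o + u))
p(f) = 1 (p(f) = (2*f)/((2*f)) = (2*f)*(1/(2*f)) = 1)
18*(102 + k(p(V(2, -4)))) = 18*(102 + 1) = 18*103 = 1854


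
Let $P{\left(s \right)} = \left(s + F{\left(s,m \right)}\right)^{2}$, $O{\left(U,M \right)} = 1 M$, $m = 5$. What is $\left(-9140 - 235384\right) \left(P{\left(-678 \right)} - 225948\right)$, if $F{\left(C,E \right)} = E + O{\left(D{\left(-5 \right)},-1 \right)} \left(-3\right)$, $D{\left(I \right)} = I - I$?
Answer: $-54517114848$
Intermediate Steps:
$D{\left(I \right)} = 0$
$O{\left(U,M \right)} = M$
$F{\left(C,E \right)} = 3 + E$ ($F{\left(C,E \right)} = E - -3 = E + 3 = 3 + E$)
$P{\left(s \right)} = \left(8 + s\right)^{2}$ ($P{\left(s \right)} = \left(s + \left(3 + 5\right)\right)^{2} = \left(s + 8\right)^{2} = \left(8 + s\right)^{2}$)
$\left(-9140 - 235384\right) \left(P{\left(-678 \right)} - 225948\right) = \left(-9140 - 235384\right) \left(\left(8 - 678\right)^{2} - 225948\right) = - 244524 \left(\left(-670\right)^{2} - 225948\right) = - 244524 \left(448900 - 225948\right) = \left(-244524\right) 222952 = -54517114848$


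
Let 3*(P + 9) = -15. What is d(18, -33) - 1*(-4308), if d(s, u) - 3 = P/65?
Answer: 280201/65 ≈ 4310.8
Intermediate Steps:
P = -14 (P = -9 + (⅓)*(-15) = -9 - 5 = -14)
d(s, u) = 181/65 (d(s, u) = 3 - 14/65 = 181/65)
d(18, -33) - 1*(-4308) = 181/65 - 1*(-4308) = 181/65 + 4308 = 280201/65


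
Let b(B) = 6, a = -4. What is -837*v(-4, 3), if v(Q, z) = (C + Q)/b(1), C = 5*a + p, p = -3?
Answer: 7533/2 ≈ 3766.5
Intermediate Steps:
C = -23 (C = 5*(-4) - 3 = -20 - 3 = -23)
v(Q, z) = -23/6 + Q/6 (v(Q, z) = (-23 + Q)/6 = -23/6 + Q/6)
-837*v(-4, 3) = -837*(-23/6 + (1/6)*(-4)) = -837*(-23/6 - 2/3) = -837*(-9/2) = 7533/2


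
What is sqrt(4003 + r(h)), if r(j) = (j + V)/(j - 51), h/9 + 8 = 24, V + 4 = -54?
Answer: sqrt(34629945)/93 ≈ 63.277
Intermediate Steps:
V = -58 (V = -4 - 54 = -58)
h = 144 (h = -72 + 9*24 = -72 + 216 = 144)
r(j) = (-58 + j)/(-51 + j) (r(j) = (j - 58)/(j - 51) = (-58 + j)/(-51 + j))
sqrt(4003 + r(h)) = sqrt(4003 + (-58 + 144)/(-51 + 144)) = sqrt(4003 + 86/93) = sqrt(372365/93) = sqrt(34629945)/93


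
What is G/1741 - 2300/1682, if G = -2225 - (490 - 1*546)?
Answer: -3826279/1464181 ≈ -2.6133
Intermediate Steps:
G = -2169 (G = -2225 - (490 - 546) = -2225 - 1*(-56) = -2225 + 56 = -2169)
G/1741 - 2300/1682 = -2169/1741 - 2300/1682 = -2169*1/1741 - 2300*1/1682 = -2169/1741 - 1150/841 = -3826279/1464181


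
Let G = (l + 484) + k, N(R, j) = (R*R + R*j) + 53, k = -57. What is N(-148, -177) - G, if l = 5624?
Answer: 42102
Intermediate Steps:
N(R, j) = 53 + R**2 + R*j (N(R, j) = (R**2 + R*j) + 53 = 53 + R**2 + R*j)
G = 6051 (G = (5624 + 484) - 57 = 6108 - 57 = 6051)
N(-148, -177) - G = (53 + (-148)**2 - 148*(-177)) - 1*6051 = (53 + 21904 + 26196) - 6051 = 48153 - 6051 = 42102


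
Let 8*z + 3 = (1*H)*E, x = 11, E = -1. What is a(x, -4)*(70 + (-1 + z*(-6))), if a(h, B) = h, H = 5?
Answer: 825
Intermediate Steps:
z = -1 (z = -3/8 + ((1*5)*(-1))/8 = -3/8 + (5*(-1))/8 = -3/8 + (⅛)*(-5) = -3/8 - 5/8 = -1)
a(x, -4)*(70 + (-1 + z*(-6))) = 11*(70 + (-1 - 1*(-6))) = 11*(70 + (-1 + 6)) = 11*(70 + 5) = 11*75 = 825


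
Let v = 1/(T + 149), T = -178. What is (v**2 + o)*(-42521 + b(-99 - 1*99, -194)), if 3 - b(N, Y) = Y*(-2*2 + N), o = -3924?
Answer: 269636581598/841 ≈ 3.2061e+8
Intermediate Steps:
b(N, Y) = 3 - Y*(-4 + N) (b(N, Y) = 3 - Y*(-2*2 + N) = 3 - Y*(-4 + N))
v = -1/29 (v = 1/(-178 + 149) = 1/(-29) = -1/29 ≈ -0.034483)
(v**2 + o)*(-42521 + b(-99 - 1*99, -194)) = ((-1/29)**2 - 3924)*(-42521 + (3 + 4*(-194) - 1*(-99 - 1*99)*(-194))) = (1/841 - 3924)*(-42521 + (3 - 776 - 1*(-99 - 99)*(-194))) = -3300083*(-42521 + (3 - 776 - 1*(-198)*(-194)))/841 = -3300083*(-42521 + (3 - 776 - 38412))/841 = -3300083*(-42521 - 39185)/841 = -3300083/841*(-81706) = 269636581598/841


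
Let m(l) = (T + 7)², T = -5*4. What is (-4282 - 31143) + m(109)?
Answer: -35256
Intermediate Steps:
T = -20
m(l) = 169 (m(l) = (-20 + 7)² = (-13)² = 169)
(-4282 - 31143) + m(109) = (-4282 - 31143) + 169 = -35425 + 169 = -35256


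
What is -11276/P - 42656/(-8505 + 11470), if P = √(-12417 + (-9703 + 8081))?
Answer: -42656/2965 + 11276*I*√14039/14039 ≈ -14.387 + 95.167*I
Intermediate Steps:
P = I*√14039 (P = √(-12417 - 1622) = √(-14039) = I*√14039 ≈ 118.49*I)
-11276/P - 42656/(-8505 + 11470) = -11276*(-I*√14039/14039) - 42656/(-8505 + 11470) = -(-11276)*I*√14039/14039 - 42656/2965 = 11276*I*√14039/14039 - 42656*1/2965 = 11276*I*√14039/14039 - 42656/2965 = -42656/2965 + 11276*I*√14039/14039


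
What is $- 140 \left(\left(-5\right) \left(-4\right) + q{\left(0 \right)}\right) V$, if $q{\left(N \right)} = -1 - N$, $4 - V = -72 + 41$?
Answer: $-93100$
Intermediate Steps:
$V = 35$ ($V = 4 - \left(-72 + 41\right) = 4 - -31 = 4 + 31 = 35$)
$- 140 \left(\left(-5\right) \left(-4\right) + q{\left(0 \right)}\right) V = - 140 \left(\left(-5\right) \left(-4\right) - 1\right) 35 = - 140 \left(20 + \left(-1 + 0\right)\right) 35 = - 140 \left(20 - 1\right) 35 = \left(-140\right) 19 \cdot 35 = \left(-2660\right) 35 = -93100$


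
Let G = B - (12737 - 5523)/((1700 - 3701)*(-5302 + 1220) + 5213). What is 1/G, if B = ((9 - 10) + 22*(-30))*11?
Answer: -8173295/59428035159 ≈ -0.00013753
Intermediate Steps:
B = -7271 (B = (-1 - 660)*11 = -661*11 = -7271)
G = -59428035159/8173295 (G = -7271 - (12737 - 5523)/((1700 - 3701)*(-5302 + 1220) + 5213) = -7271 - 7214/(-2001*(-4082) + 5213) = -7271 - 7214/(8168082 + 5213) = -7271 - 7214/8173295 = -59428035159/8173295 ≈ -7271.0)
1/G = 1/(-59428035159/8173295) = -8173295/59428035159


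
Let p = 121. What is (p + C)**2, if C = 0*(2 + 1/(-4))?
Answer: 14641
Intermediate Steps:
C = 0 (C = 0*(2 - 1/4) = 0*(7/4) = 0)
(p + C)**2 = (121 + 0)**2 = 121**2 = 14641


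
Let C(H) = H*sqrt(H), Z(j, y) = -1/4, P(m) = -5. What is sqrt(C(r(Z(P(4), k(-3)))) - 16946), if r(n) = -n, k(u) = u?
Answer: 3*I*sqrt(30126)/4 ≈ 130.18*I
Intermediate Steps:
Z(j, y) = -1/4 (Z(j, y) = -1*1/4 = -1/4)
C(H) = H**(3/2)
sqrt(C(r(Z(P(4), k(-3)))) - 16946) = sqrt((-1*(-1/4))**(3/2) - 16946) = sqrt((1/4)**(3/2) - 16946) = sqrt(1/8 - 16946) = sqrt(-135567/8) = 3*I*sqrt(30126)/4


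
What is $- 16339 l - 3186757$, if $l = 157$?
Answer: $-5751980$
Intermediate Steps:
$- 16339 l - 3186757 = \left(-16339\right) 157 - 3186757 = -2565223 - 3186757 = -5751980$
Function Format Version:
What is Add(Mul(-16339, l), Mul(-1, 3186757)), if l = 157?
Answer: -5751980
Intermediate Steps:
Add(Mul(-16339, l), Mul(-1, 3186757)) = Add(Mul(-16339, 157), Mul(-1, 3186757)) = Add(-2565223, -3186757) = -5751980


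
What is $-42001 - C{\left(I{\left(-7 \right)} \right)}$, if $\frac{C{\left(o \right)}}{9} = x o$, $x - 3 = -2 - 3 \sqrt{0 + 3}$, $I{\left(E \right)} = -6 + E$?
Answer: $-41884 - 351 \sqrt{3} \approx -42492.0$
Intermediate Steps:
$x = 1 - 3 \sqrt{3}$ ($x = 3 - \left(2 + 3 \sqrt{0 + 3}\right) = 3 - \left(2 + 3 \sqrt{3}\right) = 1 - 3 \sqrt{3} \approx -4.1962$)
$C{\left(o \right)} = 9 o \left(1 - 3 \sqrt{3}\right)$ ($C{\left(o \right)} = 9 \left(1 - 3 \sqrt{3}\right) o = 9 o \left(1 - 3 \sqrt{3}\right)$)
$-42001 - C{\left(I{\left(-7 \right)} \right)} = -42001 - 9 \left(-6 - 7\right) \left(1 - 3 \sqrt{3}\right) = -42001 - 9 \left(-13\right) \left(1 - 3 \sqrt{3}\right) = -42001 - \left(-117 + 351 \sqrt{3}\right) = -42001 + \left(117 - 351 \sqrt{3}\right) = -41884 - 351 \sqrt{3}$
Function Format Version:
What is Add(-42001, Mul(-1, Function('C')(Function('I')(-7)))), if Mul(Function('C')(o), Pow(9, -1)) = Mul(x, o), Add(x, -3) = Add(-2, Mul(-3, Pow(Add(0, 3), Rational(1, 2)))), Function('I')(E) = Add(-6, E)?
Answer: Add(-41884, Mul(-351, Pow(3, Rational(1, 2)))) ≈ -42492.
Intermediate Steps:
x = Add(1, Mul(-3, Pow(3, Rational(1, 2)))) (x = Add(3, Add(-2, Mul(-3, Pow(Add(0, 3), Rational(1, 2))))) = Add(3, Add(-2, Mul(-3, Pow(3, Rational(1, 2))))) = Add(1, Mul(-3, Pow(3, Rational(1, 2)))) ≈ -4.1962)
Function('C')(o) = Mul(9, o, Add(1, Mul(-3, Pow(3, Rational(1, 2))))) (Function('C')(o) = Mul(9, Mul(Add(1, Mul(-3, Pow(3, Rational(1, 2)))), o)) = Mul(9, Mul(o, Add(1, Mul(-3, Pow(3, Rational(1, 2)))))) = Mul(9, o, Add(1, Mul(-3, Pow(3, Rational(1, 2))))))
Add(-42001, Mul(-1, Function('C')(Function('I')(-7)))) = Add(-42001, Mul(-1, Mul(9, Add(-6, -7), Add(1, Mul(-3, Pow(3, Rational(1, 2))))))) = Add(-42001, Mul(-1, Mul(9, -13, Add(1, Mul(-3, Pow(3, Rational(1, 2))))))) = Add(-42001, Mul(-1, Add(-117, Mul(351, Pow(3, Rational(1, 2)))))) = Add(-42001, Add(117, Mul(-351, Pow(3, Rational(1, 2))))) = Add(-41884, Mul(-351, Pow(3, Rational(1, 2))))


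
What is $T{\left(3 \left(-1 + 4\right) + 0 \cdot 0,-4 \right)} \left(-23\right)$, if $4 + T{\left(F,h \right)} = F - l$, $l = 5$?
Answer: $0$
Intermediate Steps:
$T{\left(F,h \right)} = -9 + F$ ($T{\left(F,h \right)} = -4 + \left(F - 5\right) = -4 + \left(-5 + F\right) = -9 + F$)
$T{\left(3 \left(-1 + 4\right) + 0 \cdot 0,-4 \right)} \left(-23\right) = \left(-9 + \left(3 \left(-1 + 4\right) + 0 \cdot 0\right)\right) \left(-23\right) = \left(-9 + \left(3 \cdot 3 + 0\right)\right) \left(-23\right) = \left(-9 + \left(9 + 0\right)\right) \left(-23\right) = \left(-9 + 9\right) \left(-23\right) = 0 \left(-23\right) = 0$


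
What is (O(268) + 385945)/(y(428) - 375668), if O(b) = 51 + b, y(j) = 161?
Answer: -386264/375507 ≈ -1.0286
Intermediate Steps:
(O(268) + 385945)/(y(428) - 375668) = ((51 + 268) + 385945)/(161 - 375668) = (319 + 385945)/(-375507) = 386264*(-1/375507) = -386264/375507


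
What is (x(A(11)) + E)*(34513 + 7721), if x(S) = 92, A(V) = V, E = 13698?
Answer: 582406860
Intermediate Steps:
(x(A(11)) + E)*(34513 + 7721) = (92 + 13698)*(34513 + 7721) = 13790*42234 = 582406860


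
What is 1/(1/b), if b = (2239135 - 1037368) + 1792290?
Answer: 2994057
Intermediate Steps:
b = 2994057 (b = 1201767 + 1792290 = 2994057)
1/(1/b) = 1/(1/2994057) = 2994057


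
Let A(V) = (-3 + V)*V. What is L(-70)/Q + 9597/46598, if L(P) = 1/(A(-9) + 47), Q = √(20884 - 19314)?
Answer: 9597/46598 + √1570/243350 ≈ 0.20612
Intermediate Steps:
Q = √1570 ≈ 39.623
A(V) = V*(-3 + V)
L(P) = 1/155 (L(P) = 1/(-9*(-3 - 9) + 47) = 1/(-9*(-12) + 47) = 1/(108 + 47) = 1/155)
L(-70)/Q + 9597/46598 = 1/(155*(√1570)) + 9597/46598 = (√1570/1570)/155 + 9597*(1/46598) = √1570/243350 + 9597/46598 = 9597/46598 + √1570/243350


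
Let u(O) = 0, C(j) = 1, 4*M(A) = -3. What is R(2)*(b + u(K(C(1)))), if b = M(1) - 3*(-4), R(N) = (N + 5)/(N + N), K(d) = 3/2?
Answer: 315/16 ≈ 19.688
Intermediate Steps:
M(A) = -¾ (M(A) = (¼)*(-3) = -¾)
K(d) = 3/2 (K(d) = 3*(½) = 3/2)
R(N) = (5 + N)/(2*N) (R(N) = (5 + N)/((2*N)) = (5 + N)*(1/(2*N)) = (5 + N)/(2*N))
b = 45/4 (b = -¾ - 3*(-4) = -¾ + 12 = 45/4 ≈ 11.250)
R(2)*(b + u(K(C(1)))) = ((½)*(5 + 2)/2)*(45/4 + 0) = ((½)*(½)*7)*(45/4) = (7/4)*(45/4) = 315/16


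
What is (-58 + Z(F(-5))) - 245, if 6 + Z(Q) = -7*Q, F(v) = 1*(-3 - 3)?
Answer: -267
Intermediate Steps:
F(v) = -6 (F(v) = 1*(-6) = -6)
Z(Q) = -6 - 7*Q
(-58 + Z(F(-5))) - 245 = (-58 + (-6 - 7*(-6))) - 245 = (-58 + (-6 + 42)) - 245 = (-58 + 36) - 245 = -22 - 245 = -267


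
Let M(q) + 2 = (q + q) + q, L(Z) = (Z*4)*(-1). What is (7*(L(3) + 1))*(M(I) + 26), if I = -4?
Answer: -924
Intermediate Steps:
L(Z) = -4*Z (L(Z) = (4*Z)*(-1) = -4*Z)
M(q) = -2 + 3*q (M(q) = -2 + ((q + q) + q) = -2 + (2*q + q) = -2 + 3*q)
(7*(L(3) + 1))*(M(I) + 26) = (7*(-4*3 + 1))*((-2 + 3*(-4)) + 26) = (7*(-12 + 1))*((-2 - 12) + 26) = (7*(-11))*(-14 + 26) = -77*12 = -924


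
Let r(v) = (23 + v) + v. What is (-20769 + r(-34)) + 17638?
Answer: -3176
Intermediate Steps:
r(v) = 23 + 2*v
(-20769 + r(-34)) + 17638 = (-20769 + (23 + 2*(-34))) + 17638 = (-20769 + (23 - 68)) + 17638 = (-20769 - 45) + 17638 = -20814 + 17638 = -3176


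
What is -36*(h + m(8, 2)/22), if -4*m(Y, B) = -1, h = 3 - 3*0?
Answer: -2385/22 ≈ -108.41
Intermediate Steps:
h = 3 (h = 3 + 0 = 3)
m(Y, B) = ¼ (m(Y, B) = -¼*(-1) = ¼)
-36*(h + m(8, 2)/22) = -36*(3 + (¼)/22) = -36*(3 + (¼)*(1/22)) = -36*(3 + 1/88) = -36*265/88 = -2385/22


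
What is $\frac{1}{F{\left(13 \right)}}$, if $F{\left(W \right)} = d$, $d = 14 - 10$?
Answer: $\frac{1}{4} \approx 0.25$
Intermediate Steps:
$d = 4$ ($d = 14 - 10 = 4$)
$F{\left(W \right)} = 4$
$\frac{1}{F{\left(13 \right)}} = \frac{1}{4}$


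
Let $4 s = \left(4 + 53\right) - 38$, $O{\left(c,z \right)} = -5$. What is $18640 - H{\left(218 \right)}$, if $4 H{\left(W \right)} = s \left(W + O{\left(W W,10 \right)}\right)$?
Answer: $\frac{294193}{16} \approx 18387.0$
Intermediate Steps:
$s = \frac{19}{4}$ ($s = \frac{\left(4 + 53\right) - 38}{4} = \frac{57 - 38}{4} = \frac{1}{4} \cdot 19 = \frac{19}{4} \approx 4.75$)
$H{\left(W \right)} = - \frac{95}{16} + \frac{19 W}{16}$ ($H{\left(W \right)} = \frac{\frac{19}{4} \left(W - 5\right)}{4} = \frac{\frac{19}{4} \left(-5 + W\right)}{4} = \frac{- \frac{95}{4} + \frac{19 W}{4}}{4} = - \frac{95}{16} + \frac{19 W}{16}$)
$18640 - H{\left(218 \right)} = 18640 - \left(- \frac{95}{16} + \frac{19}{16} \cdot 218\right) = 18640 - \left(- \frac{95}{16} + \frac{2071}{8}\right) = 18640 - \frac{4047}{16} = \frac{294193}{16}$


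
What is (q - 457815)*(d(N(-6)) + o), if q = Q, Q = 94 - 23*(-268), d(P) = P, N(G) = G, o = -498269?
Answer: 224999564175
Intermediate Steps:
Q = 6258 (Q = 94 + 6164 = 6258)
q = 6258
(q - 457815)*(d(N(-6)) + o) = (6258 - 457815)*(-6 - 498269) = -451557*(-498275) = 224999564175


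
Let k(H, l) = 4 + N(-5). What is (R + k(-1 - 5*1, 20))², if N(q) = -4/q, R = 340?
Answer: 2972176/25 ≈ 1.1889e+5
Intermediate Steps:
k(H, l) = 24/5 (k(H, l) = 4 - 4/(-5) = 4 - 4*(-⅕) = 4 + ⅘ = 24/5)
(R + k(-1 - 5*1, 20))² = (340 + 24/5)² = (1724/5)² = 2972176/25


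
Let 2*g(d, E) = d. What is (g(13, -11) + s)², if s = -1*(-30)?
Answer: 5329/4 ≈ 1332.3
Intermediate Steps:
g(d, E) = d/2
s = 30
(g(13, -11) + s)² = ((½)*13 + 30)² = (13/2 + 30)² = (73/2)² = 5329/4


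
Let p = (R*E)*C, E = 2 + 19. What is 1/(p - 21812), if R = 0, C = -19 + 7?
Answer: -1/21812 ≈ -4.5846e-5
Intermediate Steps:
C = -12
E = 21
p = 0 (p = (0*21)*(-12) = 0*(-12) = 0)
1/(p - 21812) = 1/(0 - 21812) = 1/(-21812) = -1/21812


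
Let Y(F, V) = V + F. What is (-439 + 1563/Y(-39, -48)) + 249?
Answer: -6031/29 ≈ -207.97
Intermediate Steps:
Y(F, V) = F + V
(-439 + 1563/Y(-39, -48)) + 249 = (-439 + 1563/(-39 - 48)) + 249 = (-439 + 1563/(-87)) + 249 = (-439 + 1563*(-1/87)) + 249 = (-439 - 521/29) + 249 = -13252/29 + 249 = -6031/29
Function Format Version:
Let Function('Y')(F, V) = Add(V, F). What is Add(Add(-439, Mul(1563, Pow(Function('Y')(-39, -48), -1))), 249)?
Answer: Rational(-6031, 29) ≈ -207.97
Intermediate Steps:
Function('Y')(F, V) = Add(F, V)
Add(Add(-439, Mul(1563, Pow(Function('Y')(-39, -48), -1))), 249) = Add(Add(-439, Mul(1563, Pow(Add(-39, -48), -1))), 249) = Add(Add(-439, Mul(1563, Pow(-87, -1))), 249) = Add(Add(-439, Mul(1563, Rational(-1, 87))), 249) = Add(Add(-439, Rational(-521, 29)), 249) = Add(Rational(-13252, 29), 249) = Rational(-6031, 29)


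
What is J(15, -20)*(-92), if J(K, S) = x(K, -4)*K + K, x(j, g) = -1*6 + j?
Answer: -13800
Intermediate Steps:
x(j, g) = -6 + j
J(K, S) = K + K*(-6 + K) (J(K, S) = (-6 + K)*K + K = K*(-6 + K) + K = K + K*(-6 + K))
J(15, -20)*(-92) = (15*(-5 + 15))*(-92) = (15*10)*(-92) = 150*(-92) = -13800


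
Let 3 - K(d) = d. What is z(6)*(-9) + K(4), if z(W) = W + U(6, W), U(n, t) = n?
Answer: -109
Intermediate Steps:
K(d) = 3 - d
z(W) = 6 + W (z(W) = W + 6 = 6 + W)
z(6)*(-9) + K(4) = (6 + 6)*(-9) + (3 - 1*4) = 12*(-9) + (3 - 4) = -108 - 1 = -109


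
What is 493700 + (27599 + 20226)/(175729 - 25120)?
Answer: 74355711125/150609 ≈ 4.9370e+5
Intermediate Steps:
493700 + (27599 + 20226)/(175729 - 25120) = 493700 + 47825/150609 = 74355711125/150609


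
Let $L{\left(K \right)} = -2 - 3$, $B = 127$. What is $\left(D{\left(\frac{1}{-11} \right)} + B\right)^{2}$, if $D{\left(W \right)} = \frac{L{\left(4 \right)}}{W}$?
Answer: $33124$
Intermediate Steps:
$L{\left(K \right)} = -5$
$D{\left(W \right)} = - \frac{5}{W}$
$\left(D{\left(\frac{1}{-11} \right)} + B\right)^{2} = \left(- \frac{5}{\frac{1}{-11}} + 127\right)^{2} = \left(- \frac{5}{- \frac{1}{11}} + 127\right)^{2} = \left(\left(-5\right) \left(-11\right) + 127\right)^{2} = \left(55 + 127\right)^{2} = 182^{2} = 33124$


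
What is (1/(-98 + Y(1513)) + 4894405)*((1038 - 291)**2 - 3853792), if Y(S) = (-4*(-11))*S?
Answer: -1072285233495296293/66474 ≈ -1.6131e+13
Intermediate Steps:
Y(S) = 44*S
(1/(-98 + Y(1513)) + 4894405)*((1038 - 291)**2 - 3853792) = (1/(-98 + 44*1513) + 4894405)*((1038 - 291)**2 - 3853792) = (1/(-98 + 66572) + 4894405)*(747**2 - 3853792) = (1/66474 + 4894405)*(558009 - 3853792) = (1/66474 + 4894405)*(-3295783) = (325350677971/66474)*(-3295783) = -1072285233495296293/66474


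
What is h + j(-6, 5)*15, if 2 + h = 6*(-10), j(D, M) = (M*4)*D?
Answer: -1862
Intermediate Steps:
j(D, M) = 4*D*M (j(D, M) = (4*M)*D = 4*D*M)
h = -62 (h = -2 + 6*(-10) = -2 - 60 = -62)
h + j(-6, 5)*15 = -62 + (4*(-6)*5)*15 = -62 - 120*15 = -62 - 1800 = -1862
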